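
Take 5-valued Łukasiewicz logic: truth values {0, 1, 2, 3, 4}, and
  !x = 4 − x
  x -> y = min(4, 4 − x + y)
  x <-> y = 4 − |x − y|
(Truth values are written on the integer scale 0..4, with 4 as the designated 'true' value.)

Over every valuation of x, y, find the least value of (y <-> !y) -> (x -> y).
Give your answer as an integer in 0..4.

Take x = 4, y = 2:
!y = !2 = 2
y <-> !y = 2 <-> 2 = 4
x -> y = 4 -> 2 = 2
(y <-> !y) -> (x -> y) = 4 -> 2 = 2
No assignment yields a value below 2, so this is the minimum.

2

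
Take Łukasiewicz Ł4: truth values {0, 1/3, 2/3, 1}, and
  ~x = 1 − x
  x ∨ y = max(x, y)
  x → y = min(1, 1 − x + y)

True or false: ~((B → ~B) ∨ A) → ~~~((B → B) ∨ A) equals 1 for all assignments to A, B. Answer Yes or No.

No

Counterexample: take A = 0, B = 2/3.
~B = ~2/3 = 1/3
B → ~B = 2/3 → 1/3 = 2/3
(B → ~B) ∨ A = 2/3 ∨ 0 = 2/3
~((B → ~B) ∨ A) = ~2/3 = 1/3
B → B = 2/3 → 2/3 = 1
(B → B) ∨ A = 1 ∨ 0 = 1
~((B → B) ∨ A) = ~1 = 0
~~((B → B) ∨ A) = ~0 = 1
~~~((B → B) ∨ A) = ~1 = 0
~((B → ~B) ∨ A) → ~~~((B → B) ∨ A) = 1/3 → 0 = 2/3
This gives 2/3 ≠ 1.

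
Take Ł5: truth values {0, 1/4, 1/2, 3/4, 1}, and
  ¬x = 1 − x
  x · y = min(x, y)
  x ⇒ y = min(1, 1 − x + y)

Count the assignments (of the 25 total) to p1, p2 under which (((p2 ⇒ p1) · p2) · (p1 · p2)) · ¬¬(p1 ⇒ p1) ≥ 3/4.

4

value 1: 1 assignment (counts)
value 3/4: 3 assignments (counts)
value 1/2: 5 assignments
value 1/4: 7 assignments
value 0: 9 assignments
So 4 of the 25 assignments meet the threshold.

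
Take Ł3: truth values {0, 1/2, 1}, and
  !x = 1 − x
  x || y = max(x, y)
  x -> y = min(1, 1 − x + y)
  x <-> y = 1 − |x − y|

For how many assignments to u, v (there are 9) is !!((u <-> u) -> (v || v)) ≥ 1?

u = 0, v = 0 ↦ 0  <
u = 0, v = 1/2 ↦ 1/2  <
u = 0, v = 1 ↦ 1  ≥
u = 1/2, v = 0 ↦ 0  <
u = 1/2, v = 1/2 ↦ 1/2  <
u = 1/2, v = 1 ↦ 1  ≥
u = 1, v = 0 ↦ 0  <
u = 1, v = 1/2 ↦ 1/2  <
u = 1, v = 1 ↦ 1  ≥
So 3 of the 9 assignments meet the threshold.

3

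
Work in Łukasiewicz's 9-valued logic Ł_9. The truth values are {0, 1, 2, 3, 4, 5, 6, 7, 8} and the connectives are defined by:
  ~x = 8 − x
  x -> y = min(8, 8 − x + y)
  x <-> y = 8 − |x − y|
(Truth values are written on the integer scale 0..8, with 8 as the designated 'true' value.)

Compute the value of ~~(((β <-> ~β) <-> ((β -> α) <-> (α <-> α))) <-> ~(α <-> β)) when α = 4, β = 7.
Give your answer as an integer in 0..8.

~β = ~7 = 1
β <-> ~β = 7 <-> 1 = 2
β -> α = 7 -> 4 = 5
α <-> α = 4 <-> 4 = 8
(β -> α) <-> (α <-> α) = 5 <-> 8 = 5
(β <-> ~β) <-> ((β -> α) <-> (α <-> α)) = 2 <-> 5 = 5
α <-> β = 4 <-> 7 = 5
~(α <-> β) = ~5 = 3
((β <-> ~β) <-> ((β -> α) <-> (α <-> α))) <-> ~(α <-> β) = 5 <-> 3 = 6
~(((β <-> ~β) <-> ((β -> α) <-> (α <-> α))) <-> ~(α <-> β)) = ~6 = 2
~~(((β <-> ~β) <-> ((β -> α) <-> (α <-> α))) <-> ~(α <-> β)) = ~2 = 6

6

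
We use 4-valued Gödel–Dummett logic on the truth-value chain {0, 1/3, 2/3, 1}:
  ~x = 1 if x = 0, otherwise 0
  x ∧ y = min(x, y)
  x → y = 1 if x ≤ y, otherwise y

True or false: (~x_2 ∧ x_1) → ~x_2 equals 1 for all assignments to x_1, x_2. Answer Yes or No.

x_1 = 0, x_2 = 0 ↦ 1
x_1 = 0, x_2 = 1/3 ↦ 1
x_1 = 0, x_2 = 2/3 ↦ 1
x_1 = 0, x_2 = 1 ↦ 1
x_1 = 1/3, x_2 = 0 ↦ 1
x_1 = 1/3, x_2 = 1/3 ↦ 1
x_1 = 1/3, x_2 = 2/3 ↦ 1
x_1 = 1/3, x_2 = 1 ↦ 1
x_1 = 2/3, x_2 = 0 ↦ 1
x_1 = 2/3, x_2 = 1/3 ↦ 1
x_1 = 2/3, x_2 = 2/3 ↦ 1
x_1 = 2/3, x_2 = 1 ↦ 1
x_1 = 1, x_2 = 0 ↦ 1
x_1 = 1, x_2 = 1/3 ↦ 1
x_1 = 1, x_2 = 2/3 ↦ 1
x_1 = 1, x_2 = 1 ↦ 1
Every assignment gives a value ≥ 1.

Yes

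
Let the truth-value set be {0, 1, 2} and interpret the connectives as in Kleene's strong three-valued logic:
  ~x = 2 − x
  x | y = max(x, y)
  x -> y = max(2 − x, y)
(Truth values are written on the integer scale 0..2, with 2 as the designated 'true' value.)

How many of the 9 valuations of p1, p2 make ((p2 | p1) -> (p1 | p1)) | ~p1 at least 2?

p1 = 0, p2 = 0 ↦ 2  ≥
p1 = 0, p2 = 1 ↦ 2  ≥
p1 = 0, p2 = 2 ↦ 2  ≥
p1 = 1, p2 = 0 ↦ 1  <
p1 = 1, p2 = 1 ↦ 1  <
p1 = 1, p2 = 2 ↦ 1  <
p1 = 2, p2 = 0 ↦ 2  ≥
p1 = 2, p2 = 1 ↦ 2  ≥
p1 = 2, p2 = 2 ↦ 2  ≥
So 6 of the 9 assignments meet the threshold.

6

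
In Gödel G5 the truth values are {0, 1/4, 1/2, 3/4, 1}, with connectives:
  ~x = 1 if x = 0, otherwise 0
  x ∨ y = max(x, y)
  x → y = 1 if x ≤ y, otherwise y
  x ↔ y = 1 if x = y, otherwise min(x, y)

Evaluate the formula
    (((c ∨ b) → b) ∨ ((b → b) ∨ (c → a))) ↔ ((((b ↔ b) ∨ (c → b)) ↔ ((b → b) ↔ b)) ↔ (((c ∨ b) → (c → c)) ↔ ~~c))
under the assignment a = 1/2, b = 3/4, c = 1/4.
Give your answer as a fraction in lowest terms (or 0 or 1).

c ∨ b = 1/4 ∨ 3/4 = 3/4
(c ∨ b) → b = 3/4 → 3/4 = 1
b → b = 3/4 → 3/4 = 1
c → a = 1/4 → 1/2 = 1
(b → b) ∨ (c → a) = 1 ∨ 1 = 1
((c ∨ b) → b) ∨ ((b → b) ∨ (c → a)) = 1 ∨ 1 = 1
b ↔ b = 3/4 ↔ 3/4 = 1
c → b = 1/4 → 3/4 = 1
(b ↔ b) ∨ (c → b) = 1 ∨ 1 = 1
b → b = 3/4 → 3/4 = 1
(b → b) ↔ b = 1 ↔ 3/4 = 3/4
((b ↔ b) ∨ (c → b)) ↔ ((b → b) ↔ b) = 1 ↔ 3/4 = 3/4
c ∨ b = 1/4 ∨ 3/4 = 3/4
c → c = 1/4 → 1/4 = 1
(c ∨ b) → (c → c) = 3/4 → 1 = 1
~c = ~1/4 = 0
~~c = ~0 = 1
((c ∨ b) → (c → c)) ↔ ~~c = 1 ↔ 1 = 1
(((b ↔ b) ∨ (c → b)) ↔ ((b → b) ↔ b)) ↔ (((c ∨ b) → (c → c)) ↔ ~~c) = 3/4 ↔ 1 = 3/4
(((c ∨ b) → b) ∨ ((b → b) ∨ (c → a))) ↔ ((((b ↔ b) ∨ (c → b)) ↔ ((b → b) ↔ b)) ↔ (((c ∨ b) → (c → c)) ↔ ~~c)) = 1 ↔ 3/4 = 3/4

3/4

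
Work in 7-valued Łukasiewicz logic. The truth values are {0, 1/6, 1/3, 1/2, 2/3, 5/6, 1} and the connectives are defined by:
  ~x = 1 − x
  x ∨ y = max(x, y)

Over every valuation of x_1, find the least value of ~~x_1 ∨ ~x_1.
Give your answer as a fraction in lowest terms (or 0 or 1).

Take x_1 = 1/2:
~x_1 = ~1/2 = 1/2
~~x_1 = ~1/2 = 1/2
~x_1 = ~1/2 = 1/2
~~x_1 ∨ ~x_1 = 1/2 ∨ 1/2 = 1/2
No assignment yields a value below 1/2, so this is the minimum.

1/2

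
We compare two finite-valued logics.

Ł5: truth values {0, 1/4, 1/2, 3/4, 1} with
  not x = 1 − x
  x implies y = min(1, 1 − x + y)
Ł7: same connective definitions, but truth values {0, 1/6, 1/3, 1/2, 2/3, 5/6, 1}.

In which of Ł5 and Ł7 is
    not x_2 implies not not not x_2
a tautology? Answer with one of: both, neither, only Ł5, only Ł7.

In Ł5: every assignment gives 1 — tautology.
In Ł7: every assignment gives 1 — tautology.

both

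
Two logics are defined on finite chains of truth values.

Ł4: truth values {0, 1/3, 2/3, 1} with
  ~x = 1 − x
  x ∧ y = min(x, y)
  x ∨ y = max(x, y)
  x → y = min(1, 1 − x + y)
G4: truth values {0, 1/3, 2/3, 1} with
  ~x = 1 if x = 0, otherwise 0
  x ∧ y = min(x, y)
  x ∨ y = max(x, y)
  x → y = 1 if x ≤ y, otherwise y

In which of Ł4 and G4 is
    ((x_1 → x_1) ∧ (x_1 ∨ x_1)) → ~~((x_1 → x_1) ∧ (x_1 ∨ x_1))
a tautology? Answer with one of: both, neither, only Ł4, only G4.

both

In Ł4: every assignment gives 1 — tautology.
In G4: every assignment gives 1 — tautology.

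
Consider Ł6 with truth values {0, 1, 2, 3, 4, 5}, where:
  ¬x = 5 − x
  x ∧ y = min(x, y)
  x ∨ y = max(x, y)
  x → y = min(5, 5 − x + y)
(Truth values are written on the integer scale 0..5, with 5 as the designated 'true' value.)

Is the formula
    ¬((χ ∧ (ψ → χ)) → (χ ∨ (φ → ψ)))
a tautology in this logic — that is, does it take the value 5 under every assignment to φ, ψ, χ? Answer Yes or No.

Counterexample: take φ = 0, ψ = 0, χ = 0.
ψ → χ = 0 → 0 = 5
χ ∧ (ψ → χ) = 0 ∧ 5 = 0
φ → ψ = 0 → 0 = 5
χ ∨ (φ → ψ) = 0 ∨ 5 = 5
(χ ∧ (ψ → χ)) → (χ ∨ (φ → ψ)) = 0 → 5 = 5
¬((χ ∧ (ψ → χ)) → (χ ∨ (φ → ψ))) = ¬5 = 0
This gives 0 ≠ 5.

No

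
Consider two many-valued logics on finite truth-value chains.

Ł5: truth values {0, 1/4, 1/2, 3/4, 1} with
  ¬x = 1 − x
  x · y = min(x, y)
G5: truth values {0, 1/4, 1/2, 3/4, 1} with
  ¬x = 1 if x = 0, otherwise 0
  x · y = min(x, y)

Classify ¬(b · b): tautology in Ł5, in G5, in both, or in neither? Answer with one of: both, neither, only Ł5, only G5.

neither

In Ł5: at b = 1/4 the value is 3/4 — not a tautology.
In G5: at b = 1/4 the value is 0 — not a tautology.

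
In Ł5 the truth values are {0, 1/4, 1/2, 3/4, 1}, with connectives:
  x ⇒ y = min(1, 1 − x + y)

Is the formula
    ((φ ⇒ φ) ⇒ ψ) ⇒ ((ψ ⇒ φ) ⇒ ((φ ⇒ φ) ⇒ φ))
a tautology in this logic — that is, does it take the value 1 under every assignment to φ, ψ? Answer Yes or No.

At φ = 1/2, ψ = 0, for instance:
φ ⇒ φ = 1/2 ⇒ 1/2 = 1
(φ ⇒ φ) ⇒ ψ = 1 ⇒ 0 = 0
ψ ⇒ φ = 0 ⇒ 1/2 = 1
(φ ⇒ φ) ⇒ φ = 1 ⇒ 1/2 = 1/2
(ψ ⇒ φ) ⇒ ((φ ⇒ φ) ⇒ φ) = 1 ⇒ 1/2 = 1/2
((φ ⇒ φ) ⇒ ψ) ⇒ ((ψ ⇒ φ) ⇒ ((φ ⇒ φ) ⇒ φ)) = 0 ⇒ 1/2 = 1
and checking the remaining 24 assignments likewise gives ≥ 1 in every case.

Yes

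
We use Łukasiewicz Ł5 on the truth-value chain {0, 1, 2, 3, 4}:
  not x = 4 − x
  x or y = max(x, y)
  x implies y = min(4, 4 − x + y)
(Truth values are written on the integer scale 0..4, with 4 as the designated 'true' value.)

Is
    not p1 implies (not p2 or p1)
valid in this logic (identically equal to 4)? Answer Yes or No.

Counterexample: take p1 = 0, p2 = 1.
not p1 = not 0 = 4
not p2 = not 1 = 3
not p2 or p1 = 3 or 0 = 3
not p1 implies (not p2 or p1) = 4 implies 3 = 3
This gives 3 ≠ 4.

No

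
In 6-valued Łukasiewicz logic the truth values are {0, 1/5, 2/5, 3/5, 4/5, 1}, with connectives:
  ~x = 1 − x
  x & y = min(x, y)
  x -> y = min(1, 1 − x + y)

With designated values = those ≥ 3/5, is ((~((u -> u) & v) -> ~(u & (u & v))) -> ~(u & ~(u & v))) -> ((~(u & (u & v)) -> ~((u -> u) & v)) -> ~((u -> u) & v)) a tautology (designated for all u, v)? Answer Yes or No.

Counterexample: take u = 4/5, v = 4/5.
u -> u = 4/5 -> 4/5 = 1
(u -> u) & v = 1 & 4/5 = 4/5
~((u -> u) & v) = ~4/5 = 1/5
u & v = 4/5 & 4/5 = 4/5
u & (u & v) = 4/5 & 4/5 = 4/5
~(u & (u & v)) = ~4/5 = 1/5
~((u -> u) & v) -> ~(u & (u & v)) = 1/5 -> 1/5 = 1
u & v = 4/5 & 4/5 = 4/5
~(u & v) = ~4/5 = 1/5
u & ~(u & v) = 4/5 & 1/5 = 1/5
~(u & ~(u & v)) = ~1/5 = 4/5
(~((u -> u) & v) -> ~(u & (u & v))) -> ~(u & ~(u & v)) = 1 -> 4/5 = 4/5
u & v = 4/5 & 4/5 = 4/5
u & (u & v) = 4/5 & 4/5 = 4/5
~(u & (u & v)) = ~4/5 = 1/5
u -> u = 4/5 -> 4/5 = 1
(u -> u) & v = 1 & 4/5 = 4/5
~((u -> u) & v) = ~4/5 = 1/5
~(u & (u & v)) -> ~((u -> u) & v) = 1/5 -> 1/5 = 1
u -> u = 4/5 -> 4/5 = 1
(u -> u) & v = 1 & 4/5 = 4/5
~((u -> u) & v) = ~4/5 = 1/5
(~(u & (u & v)) -> ~((u -> u) & v)) -> ~((u -> u) & v) = 1 -> 1/5 = 1/5
((~((u -> u) & v) -> ~(u & (u & v))) -> ~(u & ~(u & v))) -> ((~(u & (u & v)) -> ~((u -> u) & v)) -> ~((u -> u) & v)) = 4/5 -> 1/5 = 2/5
This gives 2/5, which is below 3/5.

No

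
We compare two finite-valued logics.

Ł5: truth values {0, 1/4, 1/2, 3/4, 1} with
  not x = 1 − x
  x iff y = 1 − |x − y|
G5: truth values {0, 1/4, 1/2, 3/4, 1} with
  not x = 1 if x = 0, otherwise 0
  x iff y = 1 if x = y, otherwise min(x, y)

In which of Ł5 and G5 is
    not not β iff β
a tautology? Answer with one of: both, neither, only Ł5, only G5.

In Ł5: every assignment gives 1 — tautology.
In G5: at β = 1/4 the value is 1/4 — not a tautology.

only Ł5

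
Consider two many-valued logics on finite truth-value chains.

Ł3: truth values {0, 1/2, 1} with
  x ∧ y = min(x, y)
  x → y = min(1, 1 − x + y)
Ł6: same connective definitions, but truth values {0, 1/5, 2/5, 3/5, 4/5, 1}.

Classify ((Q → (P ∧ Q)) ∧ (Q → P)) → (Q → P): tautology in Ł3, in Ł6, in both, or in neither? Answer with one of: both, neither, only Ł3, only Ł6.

both

In Ł3: every assignment gives 1 — tautology.
In Ł6: every assignment gives 1 — tautology.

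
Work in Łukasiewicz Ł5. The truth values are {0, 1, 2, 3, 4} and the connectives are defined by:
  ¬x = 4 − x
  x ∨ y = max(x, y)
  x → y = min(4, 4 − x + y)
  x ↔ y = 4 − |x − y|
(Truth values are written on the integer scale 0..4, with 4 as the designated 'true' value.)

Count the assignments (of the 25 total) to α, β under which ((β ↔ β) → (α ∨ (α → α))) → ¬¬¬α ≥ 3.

value 4: 5 assignments (counts)
value 3: 5 assignments (counts)
value 2: 5 assignments
value 1: 5 assignments
value 0: 5 assignments
So 10 of the 25 assignments meet the threshold.

10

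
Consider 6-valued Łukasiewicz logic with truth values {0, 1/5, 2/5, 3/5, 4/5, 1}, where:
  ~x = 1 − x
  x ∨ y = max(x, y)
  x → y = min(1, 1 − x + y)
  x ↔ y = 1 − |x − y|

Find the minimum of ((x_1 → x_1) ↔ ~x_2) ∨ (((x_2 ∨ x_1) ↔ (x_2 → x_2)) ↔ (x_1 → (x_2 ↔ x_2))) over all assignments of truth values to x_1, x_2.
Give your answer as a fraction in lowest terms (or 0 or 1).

3/5

Take x_1 = 0, x_2 = 2/5:
x_1 → x_1 = 0 → 0 = 1
~x_2 = ~2/5 = 3/5
(x_1 → x_1) ↔ ~x_2 = 1 ↔ 3/5 = 3/5
x_2 ∨ x_1 = 2/5 ∨ 0 = 2/5
x_2 → x_2 = 2/5 → 2/5 = 1
(x_2 ∨ x_1) ↔ (x_2 → x_2) = 2/5 ↔ 1 = 2/5
x_2 ↔ x_2 = 2/5 ↔ 2/5 = 1
x_1 → (x_2 ↔ x_2) = 0 → 1 = 1
((x_2 ∨ x_1) ↔ (x_2 → x_2)) ↔ (x_1 → (x_2 ↔ x_2)) = 2/5 ↔ 1 = 2/5
((x_1 → x_1) ↔ ~x_2) ∨ (((x_2 ∨ x_1) ↔ (x_2 → x_2)) ↔ (x_1 → (x_2 ↔ x_2))) = 3/5 ∨ 2/5 = 3/5
No assignment yields a value below 3/5, so this is the minimum.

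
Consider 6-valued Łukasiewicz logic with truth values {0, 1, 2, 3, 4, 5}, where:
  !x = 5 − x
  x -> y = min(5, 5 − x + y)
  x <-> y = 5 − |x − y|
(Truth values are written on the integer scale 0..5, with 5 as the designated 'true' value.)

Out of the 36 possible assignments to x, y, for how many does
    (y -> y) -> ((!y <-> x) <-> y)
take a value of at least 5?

8

value 5: 8 assignments (counts)
value 4: 10 assignments
value 3: 7 assignments
value 2: 6 assignments
value 1: 3 assignments
value 0: 2 assignments
So 8 of the 36 assignments meet the threshold.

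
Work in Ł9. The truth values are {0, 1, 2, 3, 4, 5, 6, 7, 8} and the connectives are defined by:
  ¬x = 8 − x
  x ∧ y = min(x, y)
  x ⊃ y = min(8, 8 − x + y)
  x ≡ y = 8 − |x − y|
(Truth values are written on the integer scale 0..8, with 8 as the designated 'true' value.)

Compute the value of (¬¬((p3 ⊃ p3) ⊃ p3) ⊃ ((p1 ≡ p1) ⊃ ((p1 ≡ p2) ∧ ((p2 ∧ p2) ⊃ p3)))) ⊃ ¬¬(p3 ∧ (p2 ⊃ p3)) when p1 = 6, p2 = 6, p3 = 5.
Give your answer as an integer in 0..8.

p3 ⊃ p3 = 5 ⊃ 5 = 8
(p3 ⊃ p3) ⊃ p3 = 8 ⊃ 5 = 5
¬((p3 ⊃ p3) ⊃ p3) = ¬5 = 3
¬¬((p3 ⊃ p3) ⊃ p3) = ¬3 = 5
p1 ≡ p1 = 6 ≡ 6 = 8
p1 ≡ p2 = 6 ≡ 6 = 8
p2 ∧ p2 = 6 ∧ 6 = 6
(p2 ∧ p2) ⊃ p3 = 6 ⊃ 5 = 7
(p1 ≡ p2) ∧ ((p2 ∧ p2) ⊃ p3) = 8 ∧ 7 = 7
(p1 ≡ p1) ⊃ ((p1 ≡ p2) ∧ ((p2 ∧ p2) ⊃ p3)) = 8 ⊃ 7 = 7
¬¬((p3 ⊃ p3) ⊃ p3) ⊃ ((p1 ≡ p1) ⊃ ((p1 ≡ p2) ∧ ((p2 ∧ p2) ⊃ p3))) = 5 ⊃ 7 = 8
p2 ⊃ p3 = 6 ⊃ 5 = 7
p3 ∧ (p2 ⊃ p3) = 5 ∧ 7 = 5
¬(p3 ∧ (p2 ⊃ p3)) = ¬5 = 3
¬¬(p3 ∧ (p2 ⊃ p3)) = ¬3 = 5
(¬¬((p3 ⊃ p3) ⊃ p3) ⊃ ((p1 ≡ p1) ⊃ ((p1 ≡ p2) ∧ ((p2 ∧ p2) ⊃ p3)))) ⊃ ¬¬(p3 ∧ (p2 ⊃ p3)) = 8 ⊃ 5 = 5

5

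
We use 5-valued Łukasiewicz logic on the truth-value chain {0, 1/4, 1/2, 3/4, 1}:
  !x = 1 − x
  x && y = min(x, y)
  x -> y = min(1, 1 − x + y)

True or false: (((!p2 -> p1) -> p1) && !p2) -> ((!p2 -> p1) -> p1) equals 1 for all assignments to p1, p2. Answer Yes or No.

At p1 = 1/4, p2 = 3/4, for instance:
!p2 = !3/4 = 1/4
!p2 -> p1 = 1/4 -> 1/4 = 1
(!p2 -> p1) -> p1 = 1 -> 1/4 = 1/4
!p2 = !3/4 = 1/4
((!p2 -> p1) -> p1) && !p2 = 1/4 && 1/4 = 1/4
(((!p2 -> p1) -> p1) && !p2) -> ((!p2 -> p1) -> p1) = 1/4 -> 1/4 = 1
and checking the remaining 24 assignments likewise gives ≥ 1 in every case.

Yes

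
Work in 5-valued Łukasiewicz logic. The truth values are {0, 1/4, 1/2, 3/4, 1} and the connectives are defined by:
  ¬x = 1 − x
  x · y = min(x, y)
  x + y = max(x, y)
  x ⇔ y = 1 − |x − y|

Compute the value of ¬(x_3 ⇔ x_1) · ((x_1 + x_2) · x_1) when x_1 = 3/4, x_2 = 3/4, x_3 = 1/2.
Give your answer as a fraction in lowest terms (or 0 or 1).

1/4

x_3 ⇔ x_1 = 1/2 ⇔ 3/4 = 3/4
¬(x_3 ⇔ x_1) = ¬3/4 = 1/4
x_1 + x_2 = 3/4 + 3/4 = 3/4
(x_1 + x_2) · x_1 = 3/4 · 3/4 = 3/4
¬(x_3 ⇔ x_1) · ((x_1 + x_2) · x_1) = 1/4 · 3/4 = 1/4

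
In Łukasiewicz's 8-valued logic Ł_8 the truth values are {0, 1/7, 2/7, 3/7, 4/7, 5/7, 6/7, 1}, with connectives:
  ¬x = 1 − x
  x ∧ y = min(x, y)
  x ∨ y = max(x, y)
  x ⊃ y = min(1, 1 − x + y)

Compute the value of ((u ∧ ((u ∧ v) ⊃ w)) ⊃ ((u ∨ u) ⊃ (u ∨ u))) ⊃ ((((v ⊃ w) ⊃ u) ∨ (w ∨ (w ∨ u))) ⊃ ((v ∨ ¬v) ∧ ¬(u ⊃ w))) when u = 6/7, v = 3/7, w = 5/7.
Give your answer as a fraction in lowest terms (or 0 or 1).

2/7

u ∧ v = 6/7 ∧ 3/7 = 3/7
(u ∧ v) ⊃ w = 3/7 ⊃ 5/7 = 1
u ∧ ((u ∧ v) ⊃ w) = 6/7 ∧ 1 = 6/7
u ∨ u = 6/7 ∨ 6/7 = 6/7
u ∨ u = 6/7 ∨ 6/7 = 6/7
(u ∨ u) ⊃ (u ∨ u) = 6/7 ⊃ 6/7 = 1
(u ∧ ((u ∧ v) ⊃ w)) ⊃ ((u ∨ u) ⊃ (u ∨ u)) = 6/7 ⊃ 1 = 1
v ⊃ w = 3/7 ⊃ 5/7 = 1
(v ⊃ w) ⊃ u = 1 ⊃ 6/7 = 6/7
w ∨ u = 5/7 ∨ 6/7 = 6/7
w ∨ (w ∨ u) = 5/7 ∨ 6/7 = 6/7
((v ⊃ w) ⊃ u) ∨ (w ∨ (w ∨ u)) = 6/7 ∨ 6/7 = 6/7
¬v = ¬3/7 = 4/7
v ∨ ¬v = 3/7 ∨ 4/7 = 4/7
u ⊃ w = 6/7 ⊃ 5/7 = 6/7
¬(u ⊃ w) = ¬6/7 = 1/7
(v ∨ ¬v) ∧ ¬(u ⊃ w) = 4/7 ∧ 1/7 = 1/7
(((v ⊃ w) ⊃ u) ∨ (w ∨ (w ∨ u))) ⊃ ((v ∨ ¬v) ∧ ¬(u ⊃ w)) = 6/7 ⊃ 1/7 = 2/7
((u ∧ ((u ∧ v) ⊃ w)) ⊃ ((u ∨ u) ⊃ (u ∨ u))) ⊃ ((((v ⊃ w) ⊃ u) ∨ (w ∨ (w ∨ u))) ⊃ ((v ∨ ¬v) ∧ ¬(u ⊃ w))) = 1 ⊃ 2/7 = 2/7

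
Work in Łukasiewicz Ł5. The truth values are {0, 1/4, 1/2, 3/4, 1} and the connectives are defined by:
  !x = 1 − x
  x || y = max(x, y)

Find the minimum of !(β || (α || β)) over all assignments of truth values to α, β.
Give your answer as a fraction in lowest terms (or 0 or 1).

0

Take α = 0, β = 1:
α || β = 0 || 1 = 1
β || (α || β) = 1 || 1 = 1
!(β || (α || β)) = !1 = 0
No assignment yields a value below 0, so this is the minimum.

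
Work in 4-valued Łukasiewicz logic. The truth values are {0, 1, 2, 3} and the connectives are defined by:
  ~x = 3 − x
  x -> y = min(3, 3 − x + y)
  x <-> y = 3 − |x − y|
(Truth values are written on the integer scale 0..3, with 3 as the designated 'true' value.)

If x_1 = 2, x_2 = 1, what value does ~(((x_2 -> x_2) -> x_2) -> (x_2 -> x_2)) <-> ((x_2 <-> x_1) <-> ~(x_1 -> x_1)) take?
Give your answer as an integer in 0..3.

2

x_2 -> x_2 = 1 -> 1 = 3
(x_2 -> x_2) -> x_2 = 3 -> 1 = 1
x_2 -> x_2 = 1 -> 1 = 3
((x_2 -> x_2) -> x_2) -> (x_2 -> x_2) = 1 -> 3 = 3
~(((x_2 -> x_2) -> x_2) -> (x_2 -> x_2)) = ~3 = 0
x_2 <-> x_1 = 1 <-> 2 = 2
x_1 -> x_1 = 2 -> 2 = 3
~(x_1 -> x_1) = ~3 = 0
(x_2 <-> x_1) <-> ~(x_1 -> x_1) = 2 <-> 0 = 1
~(((x_2 -> x_2) -> x_2) -> (x_2 -> x_2)) <-> ((x_2 <-> x_1) <-> ~(x_1 -> x_1)) = 0 <-> 1 = 2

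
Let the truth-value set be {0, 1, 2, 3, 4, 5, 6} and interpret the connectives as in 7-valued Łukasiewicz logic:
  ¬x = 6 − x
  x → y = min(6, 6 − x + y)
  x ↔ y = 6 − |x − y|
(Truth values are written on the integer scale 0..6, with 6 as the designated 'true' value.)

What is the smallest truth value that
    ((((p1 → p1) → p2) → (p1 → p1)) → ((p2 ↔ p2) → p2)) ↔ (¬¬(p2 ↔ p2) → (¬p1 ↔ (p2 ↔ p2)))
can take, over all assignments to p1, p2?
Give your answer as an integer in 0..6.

0

Take p1 = 0, p2 = 0:
p1 → p1 = 0 → 0 = 6
(p1 → p1) → p2 = 6 → 0 = 0
p1 → p1 = 0 → 0 = 6
((p1 → p1) → p2) → (p1 → p1) = 0 → 6 = 6
p2 ↔ p2 = 0 ↔ 0 = 6
(p2 ↔ p2) → p2 = 6 → 0 = 0
(((p1 → p1) → p2) → (p1 → p1)) → ((p2 ↔ p2) → p2) = 6 → 0 = 0
p2 ↔ p2 = 0 ↔ 0 = 6
¬(p2 ↔ p2) = ¬6 = 0
¬¬(p2 ↔ p2) = ¬0 = 6
¬p1 = ¬0 = 6
p2 ↔ p2 = 0 ↔ 0 = 6
¬p1 ↔ (p2 ↔ p2) = 6 ↔ 6 = 6
¬¬(p2 ↔ p2) → (¬p1 ↔ (p2 ↔ p2)) = 6 → 6 = 6
((((p1 → p1) → p2) → (p1 → p1)) → ((p2 ↔ p2) → p2)) ↔ (¬¬(p2 ↔ p2) → (¬p1 ↔ (p2 ↔ p2))) = 0 ↔ 6 = 0
No assignment yields a value below 0, so this is the minimum.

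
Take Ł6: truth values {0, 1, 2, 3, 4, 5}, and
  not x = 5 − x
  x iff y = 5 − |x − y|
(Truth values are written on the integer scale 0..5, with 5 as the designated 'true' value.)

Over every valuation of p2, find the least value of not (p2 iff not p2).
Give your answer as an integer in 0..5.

Take p2 = 2:
not p2 = not 2 = 3
p2 iff not p2 = 2 iff 3 = 4
not (p2 iff not p2) = not 4 = 1
No assignment yields a value below 1, so this is the minimum.

1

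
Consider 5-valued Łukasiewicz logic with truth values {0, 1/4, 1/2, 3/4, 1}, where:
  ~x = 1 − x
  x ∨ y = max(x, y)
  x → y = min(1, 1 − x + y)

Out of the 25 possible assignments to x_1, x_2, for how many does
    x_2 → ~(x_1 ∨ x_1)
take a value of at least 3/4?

value 1: 15 assignments (counts)
value 3/4: 4 assignments (counts)
value 1/2: 3 assignments
value 1/4: 2 assignments
value 0: 1 assignment
So 19 of the 25 assignments meet the threshold.

19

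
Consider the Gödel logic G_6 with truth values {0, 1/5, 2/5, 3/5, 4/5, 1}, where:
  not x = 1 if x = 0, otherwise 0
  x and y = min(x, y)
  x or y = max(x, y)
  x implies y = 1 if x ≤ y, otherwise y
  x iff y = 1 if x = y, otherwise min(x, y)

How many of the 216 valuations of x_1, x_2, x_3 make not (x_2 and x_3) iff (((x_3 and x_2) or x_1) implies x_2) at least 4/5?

27

value 1: 26 assignments (counts)
value 4/5: 1 assignment (counts)
value 3/5: 2 assignments
value 2/5: 3 assignments
value 1/5: 4 assignments
value 0: 180 assignments
So 27 of the 216 assignments meet the threshold.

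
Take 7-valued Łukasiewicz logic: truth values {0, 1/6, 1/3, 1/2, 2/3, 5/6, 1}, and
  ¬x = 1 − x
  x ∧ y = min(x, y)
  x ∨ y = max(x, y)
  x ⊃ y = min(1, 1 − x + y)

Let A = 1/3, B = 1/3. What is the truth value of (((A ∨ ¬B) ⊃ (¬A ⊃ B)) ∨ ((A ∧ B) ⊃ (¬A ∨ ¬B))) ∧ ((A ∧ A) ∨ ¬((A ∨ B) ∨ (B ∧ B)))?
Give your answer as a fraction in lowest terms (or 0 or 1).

¬B = ¬1/3 = 2/3
A ∨ ¬B = 1/3 ∨ 2/3 = 2/3
¬A = ¬1/3 = 2/3
¬A ⊃ B = 2/3 ⊃ 1/3 = 2/3
(A ∨ ¬B) ⊃ (¬A ⊃ B) = 2/3 ⊃ 2/3 = 1
A ∧ B = 1/3 ∧ 1/3 = 1/3
¬A = ¬1/3 = 2/3
¬B = ¬1/3 = 2/3
¬A ∨ ¬B = 2/3 ∨ 2/3 = 2/3
(A ∧ B) ⊃ (¬A ∨ ¬B) = 1/3 ⊃ 2/3 = 1
((A ∨ ¬B) ⊃ (¬A ⊃ B)) ∨ ((A ∧ B) ⊃ (¬A ∨ ¬B)) = 1 ∨ 1 = 1
A ∧ A = 1/3 ∧ 1/3 = 1/3
A ∨ B = 1/3 ∨ 1/3 = 1/3
B ∧ B = 1/3 ∧ 1/3 = 1/3
(A ∨ B) ∨ (B ∧ B) = 1/3 ∨ 1/3 = 1/3
¬((A ∨ B) ∨ (B ∧ B)) = ¬1/3 = 2/3
(A ∧ A) ∨ ¬((A ∨ B) ∨ (B ∧ B)) = 1/3 ∨ 2/3 = 2/3
(((A ∨ ¬B) ⊃ (¬A ⊃ B)) ∨ ((A ∧ B) ⊃ (¬A ∨ ¬B))) ∧ ((A ∧ A) ∨ ¬((A ∨ B) ∨ (B ∧ B))) = 1 ∧ 2/3 = 2/3

2/3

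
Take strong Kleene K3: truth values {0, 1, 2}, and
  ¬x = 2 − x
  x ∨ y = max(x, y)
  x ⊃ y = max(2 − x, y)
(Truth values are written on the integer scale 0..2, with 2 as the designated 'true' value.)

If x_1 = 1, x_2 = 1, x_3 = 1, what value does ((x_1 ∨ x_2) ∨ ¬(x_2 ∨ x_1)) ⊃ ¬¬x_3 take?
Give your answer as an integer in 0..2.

x_1 ∨ x_2 = 1 ∨ 1 = 1
x_2 ∨ x_1 = 1 ∨ 1 = 1
¬(x_2 ∨ x_1) = ¬1 = 1
(x_1 ∨ x_2) ∨ ¬(x_2 ∨ x_1) = 1 ∨ 1 = 1
¬x_3 = ¬1 = 1
¬¬x_3 = ¬1 = 1
((x_1 ∨ x_2) ∨ ¬(x_2 ∨ x_1)) ⊃ ¬¬x_3 = 1 ⊃ 1 = 1

1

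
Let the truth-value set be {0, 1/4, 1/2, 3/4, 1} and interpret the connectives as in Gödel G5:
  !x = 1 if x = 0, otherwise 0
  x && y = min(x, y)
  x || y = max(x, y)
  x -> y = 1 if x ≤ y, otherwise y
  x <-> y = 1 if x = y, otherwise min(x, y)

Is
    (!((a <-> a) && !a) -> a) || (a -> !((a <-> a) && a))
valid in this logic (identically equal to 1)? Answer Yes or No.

No

Counterexample: take a = 1/4.
a <-> a = 1/4 <-> 1/4 = 1
!a = !1/4 = 0
(a <-> a) && !a = 1 && 0 = 0
!((a <-> a) && !a) = !0 = 1
!((a <-> a) && !a) -> a = 1 -> 1/4 = 1/4
a <-> a = 1/4 <-> 1/4 = 1
(a <-> a) && a = 1 && 1/4 = 1/4
!((a <-> a) && a) = !1/4 = 0
a -> !((a <-> a) && a) = 1/4 -> 0 = 0
(!((a <-> a) && !a) -> a) || (a -> !((a <-> a) && a)) = 1/4 || 0 = 1/4
This gives 1/4 ≠ 1.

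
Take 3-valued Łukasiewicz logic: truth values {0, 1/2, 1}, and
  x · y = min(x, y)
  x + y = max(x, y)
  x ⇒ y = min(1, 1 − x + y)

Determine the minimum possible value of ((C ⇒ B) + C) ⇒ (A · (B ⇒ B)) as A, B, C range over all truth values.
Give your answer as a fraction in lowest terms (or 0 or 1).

0

Take A = 0, B = 0, C = 0:
C ⇒ B = 0 ⇒ 0 = 1
(C ⇒ B) + C = 1 + 0 = 1
B ⇒ B = 0 ⇒ 0 = 1
A · (B ⇒ B) = 0 · 1 = 0
((C ⇒ B) + C) ⇒ (A · (B ⇒ B)) = 1 ⇒ 0 = 0
No assignment yields a value below 0, so this is the minimum.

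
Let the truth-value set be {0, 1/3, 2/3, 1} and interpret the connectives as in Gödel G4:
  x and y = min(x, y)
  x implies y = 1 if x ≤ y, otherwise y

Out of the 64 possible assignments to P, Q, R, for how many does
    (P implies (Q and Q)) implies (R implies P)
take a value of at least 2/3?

value 1: 44 assignments (counts)
value 2/3: 2 assignments (counts)
value 1/3: 6 assignments
value 0: 12 assignments
So 46 of the 64 assignments meet the threshold.

46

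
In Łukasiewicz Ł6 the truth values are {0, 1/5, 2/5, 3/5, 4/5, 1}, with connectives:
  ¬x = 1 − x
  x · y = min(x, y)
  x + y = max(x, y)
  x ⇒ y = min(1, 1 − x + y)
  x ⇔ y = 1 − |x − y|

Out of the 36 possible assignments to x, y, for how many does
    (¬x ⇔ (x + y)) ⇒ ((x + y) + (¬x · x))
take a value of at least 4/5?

value 1: 23 assignments (counts)
value 4/5: 9 assignments (counts)
value 3/5: 4 assignments
So 32 of the 36 assignments meet the threshold.

32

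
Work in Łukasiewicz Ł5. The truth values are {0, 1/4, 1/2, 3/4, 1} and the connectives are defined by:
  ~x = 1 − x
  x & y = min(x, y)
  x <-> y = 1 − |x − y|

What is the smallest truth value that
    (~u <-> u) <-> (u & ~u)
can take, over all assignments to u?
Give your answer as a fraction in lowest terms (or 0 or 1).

1/2

Take u = 1/2:
~u = ~1/2 = 1/2
~u <-> u = 1/2 <-> 1/2 = 1
~u = ~1/2 = 1/2
u & ~u = 1/2 & 1/2 = 1/2
(~u <-> u) <-> (u & ~u) = 1 <-> 1/2 = 1/2
No assignment yields a value below 1/2, so this is the minimum.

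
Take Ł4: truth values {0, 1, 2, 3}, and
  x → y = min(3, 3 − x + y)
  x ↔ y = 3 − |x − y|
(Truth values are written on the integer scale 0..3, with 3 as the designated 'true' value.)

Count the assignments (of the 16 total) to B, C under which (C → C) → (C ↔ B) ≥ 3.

4

B = 0, C = 0 ↦ 3  ≥
B = 0, C = 1 ↦ 2  <
B = 0, C = 2 ↦ 1  <
B = 0, C = 3 ↦ 0  <
B = 1, C = 0 ↦ 2  <
B = 1, C = 1 ↦ 3  ≥
B = 1, C = 2 ↦ 2  <
B = 1, C = 3 ↦ 1  <
B = 2, C = 0 ↦ 1  <
B = 2, C = 1 ↦ 2  <
B = 2, C = 2 ↦ 3  ≥
B = 2, C = 3 ↦ 2  <
B = 3, C = 0 ↦ 0  <
B = 3, C = 1 ↦ 1  <
B = 3, C = 2 ↦ 2  <
B = 3, C = 3 ↦ 3  ≥
So 4 of the 16 assignments meet the threshold.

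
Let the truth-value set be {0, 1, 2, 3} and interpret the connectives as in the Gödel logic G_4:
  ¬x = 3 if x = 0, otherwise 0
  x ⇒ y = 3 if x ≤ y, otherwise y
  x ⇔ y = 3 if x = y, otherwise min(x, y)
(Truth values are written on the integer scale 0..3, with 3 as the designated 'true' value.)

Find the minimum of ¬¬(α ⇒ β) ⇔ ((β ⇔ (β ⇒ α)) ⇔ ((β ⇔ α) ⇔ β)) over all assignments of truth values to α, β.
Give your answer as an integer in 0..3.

Take α = 2, β = 1:
α ⇒ β = 2 ⇒ 1 = 1
¬(α ⇒ β) = ¬1 = 0
¬¬(α ⇒ β) = ¬0 = 3
β ⇒ α = 1 ⇒ 2 = 3
β ⇔ (β ⇒ α) = 1 ⇔ 3 = 1
β ⇔ α = 1 ⇔ 2 = 1
(β ⇔ α) ⇔ β = 1 ⇔ 1 = 3
(β ⇔ (β ⇒ α)) ⇔ ((β ⇔ α) ⇔ β) = 1 ⇔ 3 = 1
¬¬(α ⇒ β) ⇔ ((β ⇔ (β ⇒ α)) ⇔ ((β ⇔ α) ⇔ β)) = 3 ⇔ 1 = 1
No assignment yields a value below 1, so this is the minimum.

1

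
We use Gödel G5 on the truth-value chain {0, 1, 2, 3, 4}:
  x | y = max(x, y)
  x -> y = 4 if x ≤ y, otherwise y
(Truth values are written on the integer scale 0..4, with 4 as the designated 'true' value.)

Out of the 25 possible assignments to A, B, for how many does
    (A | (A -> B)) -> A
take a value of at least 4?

11

value 4: 11 assignments (counts)
value 3: 2 assignments
value 2: 3 assignments
value 1: 4 assignments
value 0: 5 assignments
So 11 of the 25 assignments meet the threshold.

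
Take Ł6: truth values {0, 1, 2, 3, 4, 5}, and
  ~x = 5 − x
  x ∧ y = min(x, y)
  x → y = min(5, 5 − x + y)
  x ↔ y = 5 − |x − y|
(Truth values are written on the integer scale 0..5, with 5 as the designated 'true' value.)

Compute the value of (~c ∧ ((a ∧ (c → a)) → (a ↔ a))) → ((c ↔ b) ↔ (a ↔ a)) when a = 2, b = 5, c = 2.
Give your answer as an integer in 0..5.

4

~c = ~2 = 3
c → a = 2 → 2 = 5
a ∧ (c → a) = 2 ∧ 5 = 2
a ↔ a = 2 ↔ 2 = 5
(a ∧ (c → a)) → (a ↔ a) = 2 → 5 = 5
~c ∧ ((a ∧ (c → a)) → (a ↔ a)) = 3 ∧ 5 = 3
c ↔ b = 2 ↔ 5 = 2
a ↔ a = 2 ↔ 2 = 5
(c ↔ b) ↔ (a ↔ a) = 2 ↔ 5 = 2
(~c ∧ ((a ∧ (c → a)) → (a ↔ a))) → ((c ↔ b) ↔ (a ↔ a)) = 3 → 2 = 4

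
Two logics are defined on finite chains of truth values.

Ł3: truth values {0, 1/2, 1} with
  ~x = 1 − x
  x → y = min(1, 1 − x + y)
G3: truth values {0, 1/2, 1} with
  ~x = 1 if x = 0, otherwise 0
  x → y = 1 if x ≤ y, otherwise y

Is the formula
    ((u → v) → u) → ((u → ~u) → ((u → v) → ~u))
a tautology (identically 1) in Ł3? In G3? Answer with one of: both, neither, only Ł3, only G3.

both

In Ł3: every assignment gives 1 — tautology.
In G3: every assignment gives 1 — tautology.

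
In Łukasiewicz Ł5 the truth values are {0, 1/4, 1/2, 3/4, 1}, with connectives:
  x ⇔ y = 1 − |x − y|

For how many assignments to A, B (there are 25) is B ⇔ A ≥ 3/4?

value 1: 5 assignments (counts)
value 3/4: 8 assignments (counts)
value 1/2: 6 assignments
value 1/4: 4 assignments
value 0: 2 assignments
So 13 of the 25 assignments meet the threshold.

13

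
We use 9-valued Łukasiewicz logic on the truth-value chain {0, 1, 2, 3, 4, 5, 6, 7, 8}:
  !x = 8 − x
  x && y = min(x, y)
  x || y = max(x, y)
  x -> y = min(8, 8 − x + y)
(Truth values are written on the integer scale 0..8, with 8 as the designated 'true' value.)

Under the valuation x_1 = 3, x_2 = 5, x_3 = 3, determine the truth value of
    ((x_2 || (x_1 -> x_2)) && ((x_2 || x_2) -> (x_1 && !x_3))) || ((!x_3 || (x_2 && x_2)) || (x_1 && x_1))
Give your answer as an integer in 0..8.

x_1 -> x_2 = 3 -> 5 = 8
x_2 || (x_1 -> x_2) = 5 || 8 = 8
x_2 || x_2 = 5 || 5 = 5
!x_3 = !3 = 5
x_1 && !x_3 = 3 && 5 = 3
(x_2 || x_2) -> (x_1 && !x_3) = 5 -> 3 = 6
(x_2 || (x_1 -> x_2)) && ((x_2 || x_2) -> (x_1 && !x_3)) = 8 && 6 = 6
!x_3 = !3 = 5
x_2 && x_2 = 5 && 5 = 5
!x_3 || (x_2 && x_2) = 5 || 5 = 5
x_1 && x_1 = 3 && 3 = 3
(!x_3 || (x_2 && x_2)) || (x_1 && x_1) = 5 || 3 = 5
((x_2 || (x_1 -> x_2)) && ((x_2 || x_2) -> (x_1 && !x_3))) || ((!x_3 || (x_2 && x_2)) || (x_1 && x_1)) = 6 || 5 = 6

6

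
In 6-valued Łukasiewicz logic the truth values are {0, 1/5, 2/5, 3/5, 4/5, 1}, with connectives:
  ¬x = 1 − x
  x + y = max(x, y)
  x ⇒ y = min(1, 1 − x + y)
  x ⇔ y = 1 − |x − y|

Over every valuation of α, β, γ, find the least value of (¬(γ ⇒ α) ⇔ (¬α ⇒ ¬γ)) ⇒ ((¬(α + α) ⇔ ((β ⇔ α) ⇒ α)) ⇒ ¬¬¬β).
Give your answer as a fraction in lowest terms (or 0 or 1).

1/5

Take α = 0, β = 1, γ = 2/5:
γ ⇒ α = 2/5 ⇒ 0 = 3/5
¬(γ ⇒ α) = ¬3/5 = 2/5
¬α = ¬0 = 1
¬γ = ¬2/5 = 3/5
¬α ⇒ ¬γ = 1 ⇒ 3/5 = 3/5
¬(γ ⇒ α) ⇔ (¬α ⇒ ¬γ) = 2/5 ⇔ 3/5 = 4/5
α + α = 0 + 0 = 0
¬(α + α) = ¬0 = 1
β ⇔ α = 1 ⇔ 0 = 0
(β ⇔ α) ⇒ α = 0 ⇒ 0 = 1
¬(α + α) ⇔ ((β ⇔ α) ⇒ α) = 1 ⇔ 1 = 1
¬β = ¬1 = 0
¬¬β = ¬0 = 1
¬¬¬β = ¬1 = 0
(¬(α + α) ⇔ ((β ⇔ α) ⇒ α)) ⇒ ¬¬¬β = 1 ⇒ 0 = 0
(¬(γ ⇒ α) ⇔ (¬α ⇒ ¬γ)) ⇒ ((¬(α + α) ⇔ ((β ⇔ α) ⇒ α)) ⇒ ¬¬¬β) = 4/5 ⇒ 0 = 1/5
No assignment yields a value below 1/5, so this is the minimum.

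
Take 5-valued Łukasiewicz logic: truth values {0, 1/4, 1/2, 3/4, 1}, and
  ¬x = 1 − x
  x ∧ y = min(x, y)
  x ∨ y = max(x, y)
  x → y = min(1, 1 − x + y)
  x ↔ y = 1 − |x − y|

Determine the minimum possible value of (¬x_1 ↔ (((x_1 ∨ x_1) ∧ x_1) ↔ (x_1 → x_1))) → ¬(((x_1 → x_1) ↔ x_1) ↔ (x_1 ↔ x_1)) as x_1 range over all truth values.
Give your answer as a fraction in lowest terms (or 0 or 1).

1/2

Take x_1 = 1/2:
¬x_1 = ¬1/2 = 1/2
x_1 ∨ x_1 = 1/2 ∨ 1/2 = 1/2
(x_1 ∨ x_1) ∧ x_1 = 1/2 ∧ 1/2 = 1/2
x_1 → x_1 = 1/2 → 1/2 = 1
((x_1 ∨ x_1) ∧ x_1) ↔ (x_1 → x_1) = 1/2 ↔ 1 = 1/2
¬x_1 ↔ (((x_1 ∨ x_1) ∧ x_1) ↔ (x_1 → x_1)) = 1/2 ↔ 1/2 = 1
x_1 → x_1 = 1/2 → 1/2 = 1
(x_1 → x_1) ↔ x_1 = 1 ↔ 1/2 = 1/2
x_1 ↔ x_1 = 1/2 ↔ 1/2 = 1
((x_1 → x_1) ↔ x_1) ↔ (x_1 ↔ x_1) = 1/2 ↔ 1 = 1/2
¬(((x_1 → x_1) ↔ x_1) ↔ (x_1 ↔ x_1)) = ¬1/2 = 1/2
(¬x_1 ↔ (((x_1 ∨ x_1) ∧ x_1) ↔ (x_1 → x_1))) → ¬(((x_1 → x_1) ↔ x_1) ↔ (x_1 ↔ x_1)) = 1 → 1/2 = 1/2
No assignment yields a value below 1/2, so this is the minimum.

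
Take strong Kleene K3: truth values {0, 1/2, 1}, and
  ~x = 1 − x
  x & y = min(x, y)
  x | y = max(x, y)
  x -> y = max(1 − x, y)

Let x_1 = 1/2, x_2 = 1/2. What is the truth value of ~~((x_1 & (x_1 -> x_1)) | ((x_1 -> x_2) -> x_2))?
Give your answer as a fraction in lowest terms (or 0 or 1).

x_1 -> x_1 = 1/2 -> 1/2 = 1/2
x_1 & (x_1 -> x_1) = 1/2 & 1/2 = 1/2
x_1 -> x_2 = 1/2 -> 1/2 = 1/2
(x_1 -> x_2) -> x_2 = 1/2 -> 1/2 = 1/2
(x_1 & (x_1 -> x_1)) | ((x_1 -> x_2) -> x_2) = 1/2 | 1/2 = 1/2
~((x_1 & (x_1 -> x_1)) | ((x_1 -> x_2) -> x_2)) = ~1/2 = 1/2
~~((x_1 & (x_1 -> x_1)) | ((x_1 -> x_2) -> x_2)) = ~1/2 = 1/2

1/2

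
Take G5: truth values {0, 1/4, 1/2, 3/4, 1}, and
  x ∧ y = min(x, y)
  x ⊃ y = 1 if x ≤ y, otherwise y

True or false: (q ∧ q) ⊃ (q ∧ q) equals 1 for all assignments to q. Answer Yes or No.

q = 0 ↦ 1
q = 1/4 ↦ 1
q = 1/2 ↦ 1
q = 3/4 ↦ 1
q = 1 ↦ 1
Every assignment gives a value ≥ 1.

Yes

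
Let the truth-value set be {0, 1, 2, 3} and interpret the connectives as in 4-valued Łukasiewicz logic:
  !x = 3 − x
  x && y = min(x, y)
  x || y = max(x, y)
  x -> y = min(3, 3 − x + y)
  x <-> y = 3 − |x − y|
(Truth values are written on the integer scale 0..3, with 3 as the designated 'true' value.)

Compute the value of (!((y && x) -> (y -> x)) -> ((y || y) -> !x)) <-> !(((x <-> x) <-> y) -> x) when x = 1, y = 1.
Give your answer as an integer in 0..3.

y && x = 1 && 1 = 1
y -> x = 1 -> 1 = 3
(y && x) -> (y -> x) = 1 -> 3 = 3
!((y && x) -> (y -> x)) = !3 = 0
y || y = 1 || 1 = 1
!x = !1 = 2
(y || y) -> !x = 1 -> 2 = 3
!((y && x) -> (y -> x)) -> ((y || y) -> !x) = 0 -> 3 = 3
x <-> x = 1 <-> 1 = 3
(x <-> x) <-> y = 3 <-> 1 = 1
((x <-> x) <-> y) -> x = 1 -> 1 = 3
!(((x <-> x) <-> y) -> x) = !3 = 0
(!((y && x) -> (y -> x)) -> ((y || y) -> !x)) <-> !(((x <-> x) <-> y) -> x) = 3 <-> 0 = 0

0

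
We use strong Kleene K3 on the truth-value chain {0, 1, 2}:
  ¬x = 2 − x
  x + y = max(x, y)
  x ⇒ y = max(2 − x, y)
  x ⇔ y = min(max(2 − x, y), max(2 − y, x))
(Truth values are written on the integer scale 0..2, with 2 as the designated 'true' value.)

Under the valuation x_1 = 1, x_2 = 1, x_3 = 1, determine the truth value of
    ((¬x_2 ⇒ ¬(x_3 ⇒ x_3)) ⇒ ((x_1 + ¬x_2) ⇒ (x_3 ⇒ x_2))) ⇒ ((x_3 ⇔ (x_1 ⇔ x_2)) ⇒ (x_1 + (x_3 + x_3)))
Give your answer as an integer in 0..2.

1

¬x_2 = ¬1 = 1
x_3 ⇒ x_3 = 1 ⇒ 1 = 1
¬(x_3 ⇒ x_3) = ¬1 = 1
¬x_2 ⇒ ¬(x_3 ⇒ x_3) = 1 ⇒ 1 = 1
¬x_2 = ¬1 = 1
x_1 + ¬x_2 = 1 + 1 = 1
x_3 ⇒ x_2 = 1 ⇒ 1 = 1
(x_1 + ¬x_2) ⇒ (x_3 ⇒ x_2) = 1 ⇒ 1 = 1
(¬x_2 ⇒ ¬(x_3 ⇒ x_3)) ⇒ ((x_1 + ¬x_2) ⇒ (x_3 ⇒ x_2)) = 1 ⇒ 1 = 1
x_1 ⇔ x_2 = 1 ⇔ 1 = 1
x_3 ⇔ (x_1 ⇔ x_2) = 1 ⇔ 1 = 1
x_3 + x_3 = 1 + 1 = 1
x_1 + (x_3 + x_3) = 1 + 1 = 1
(x_3 ⇔ (x_1 ⇔ x_2)) ⇒ (x_1 + (x_3 + x_3)) = 1 ⇒ 1 = 1
((¬x_2 ⇒ ¬(x_3 ⇒ x_3)) ⇒ ((x_1 + ¬x_2) ⇒ (x_3 ⇒ x_2))) ⇒ ((x_3 ⇔ (x_1 ⇔ x_2)) ⇒ (x_1 + (x_3 + x_3))) = 1 ⇒ 1 = 1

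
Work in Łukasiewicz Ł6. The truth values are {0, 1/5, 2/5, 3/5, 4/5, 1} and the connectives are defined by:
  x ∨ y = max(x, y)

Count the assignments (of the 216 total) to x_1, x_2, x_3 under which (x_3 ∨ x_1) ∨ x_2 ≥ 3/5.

value 1: 91 assignments (counts)
value 4/5: 61 assignments (counts)
value 3/5: 37 assignments (counts)
value 2/5: 19 assignments
value 1/5: 7 assignments
value 0: 1 assignment
So 189 of the 216 assignments meet the threshold.

189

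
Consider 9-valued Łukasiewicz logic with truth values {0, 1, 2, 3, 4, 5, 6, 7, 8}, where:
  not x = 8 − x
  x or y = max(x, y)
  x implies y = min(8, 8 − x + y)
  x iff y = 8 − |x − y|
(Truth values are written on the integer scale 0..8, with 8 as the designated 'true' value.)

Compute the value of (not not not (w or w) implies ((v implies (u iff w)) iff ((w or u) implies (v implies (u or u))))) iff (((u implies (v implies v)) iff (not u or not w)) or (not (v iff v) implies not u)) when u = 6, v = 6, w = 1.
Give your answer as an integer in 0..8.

6

w or w = 1 or 1 = 1
not (w or w) = not 1 = 7
not not (w or w) = not 7 = 1
not not not (w or w) = not 1 = 7
u iff w = 6 iff 1 = 3
v implies (u iff w) = 6 implies 3 = 5
w or u = 1 or 6 = 6
u or u = 6 or 6 = 6
v implies (u or u) = 6 implies 6 = 8
(w or u) implies (v implies (u or u)) = 6 implies 8 = 8
(v implies (u iff w)) iff ((w or u) implies (v implies (u or u))) = 5 iff 8 = 5
not not not (w or w) implies ((v implies (u iff w)) iff ((w or u) implies (v implies (u or u)))) = 7 implies 5 = 6
v implies v = 6 implies 6 = 8
u implies (v implies v) = 6 implies 8 = 8
not u = not 6 = 2
not w = not 1 = 7
not u or not w = 2 or 7 = 7
(u implies (v implies v)) iff (not u or not w) = 8 iff 7 = 7
v iff v = 6 iff 6 = 8
not (v iff v) = not 8 = 0
not u = not 6 = 2
not (v iff v) implies not u = 0 implies 2 = 8
((u implies (v implies v)) iff (not u or not w)) or (not (v iff v) implies not u) = 7 or 8 = 8
(not not not (w or w) implies ((v implies (u iff w)) iff ((w or u) implies (v implies (u or u))))) iff (((u implies (v implies v)) iff (not u or not w)) or (not (v iff v) implies not u)) = 6 iff 8 = 6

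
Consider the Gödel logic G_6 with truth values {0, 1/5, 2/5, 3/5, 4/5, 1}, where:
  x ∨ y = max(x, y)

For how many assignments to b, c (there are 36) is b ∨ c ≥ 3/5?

27

value 1: 11 assignments (counts)
value 4/5: 9 assignments (counts)
value 3/5: 7 assignments (counts)
value 2/5: 5 assignments
value 1/5: 3 assignments
value 0: 1 assignment
So 27 of the 36 assignments meet the threshold.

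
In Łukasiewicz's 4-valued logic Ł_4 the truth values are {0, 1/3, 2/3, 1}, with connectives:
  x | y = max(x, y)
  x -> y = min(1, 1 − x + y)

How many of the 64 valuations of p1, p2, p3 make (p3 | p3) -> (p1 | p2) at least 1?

value 1: 50 assignments (counts)
value 2/3: 9 assignments
value 1/3: 4 assignments
value 0: 1 assignment
So 50 of the 64 assignments meet the threshold.

50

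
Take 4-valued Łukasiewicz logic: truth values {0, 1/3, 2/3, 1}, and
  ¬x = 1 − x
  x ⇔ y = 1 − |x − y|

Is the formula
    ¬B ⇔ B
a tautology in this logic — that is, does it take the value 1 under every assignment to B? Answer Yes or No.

Counterexample: take B = 0.
¬B = ¬0 = 1
¬B ⇔ B = 1 ⇔ 0 = 0
This gives 0 ≠ 1.

No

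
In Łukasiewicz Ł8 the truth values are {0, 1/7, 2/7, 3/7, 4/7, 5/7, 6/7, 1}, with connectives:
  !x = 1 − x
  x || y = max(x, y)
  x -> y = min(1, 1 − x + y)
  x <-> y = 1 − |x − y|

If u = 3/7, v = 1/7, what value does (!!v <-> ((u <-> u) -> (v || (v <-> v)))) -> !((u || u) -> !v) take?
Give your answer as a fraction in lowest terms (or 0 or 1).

!v = !1/7 = 6/7
!!v = !6/7 = 1/7
u <-> u = 3/7 <-> 3/7 = 1
v <-> v = 1/7 <-> 1/7 = 1
v || (v <-> v) = 1/7 || 1 = 1
(u <-> u) -> (v || (v <-> v)) = 1 -> 1 = 1
!!v <-> ((u <-> u) -> (v || (v <-> v))) = 1/7 <-> 1 = 1/7
u || u = 3/7 || 3/7 = 3/7
!v = !1/7 = 6/7
(u || u) -> !v = 3/7 -> 6/7 = 1
!((u || u) -> !v) = !1 = 0
(!!v <-> ((u <-> u) -> (v || (v <-> v)))) -> !((u || u) -> !v) = 1/7 -> 0 = 6/7

6/7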